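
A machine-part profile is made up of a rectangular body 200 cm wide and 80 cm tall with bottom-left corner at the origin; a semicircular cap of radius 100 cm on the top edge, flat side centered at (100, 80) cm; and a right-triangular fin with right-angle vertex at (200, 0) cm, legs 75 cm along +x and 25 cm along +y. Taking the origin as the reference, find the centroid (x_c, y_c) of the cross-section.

rectangular body: A = 200 × 80 = 16000.00, centroid at (100.00, 40.00).
semicircular top: A = ½π·100² = 15707.96, centroid at (100.00, 122.44).
triangular fin: A = ½·75·25 = 937.50, centroid at (225.00, 8.33).
ΣA = 32645.46 cm², ΣAx_c = 3381733.83 cm³, ΣAy_c = 2571116.23 cm³.
x_c = 3381733.83/32645.46 = 103.59 cm; y_c = 2571116.23/32645.46 = 78.76 cm.

x_c = 103.59 cm, y_c = 78.76 cm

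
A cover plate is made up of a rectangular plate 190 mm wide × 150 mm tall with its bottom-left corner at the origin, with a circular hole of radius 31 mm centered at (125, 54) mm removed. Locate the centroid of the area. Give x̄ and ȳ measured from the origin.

plate: A = 190 × 150 = 28500.00, centroid at (95.00, 75.00).
hole: A = −π·31² = -3019.07, centroid at (125.00, 54.00).
ΣA = 25480.93 mm², ΣAx̄ = 2330116.18 mm³, ΣAȳ = 1974470.19 mm³.
x̄ = 2330116.18/25480.93 = 91.45 mm; ȳ = 1974470.19/25480.93 = 77.49 mm.

x̄ = 91.45 mm, ȳ = 77.49 mm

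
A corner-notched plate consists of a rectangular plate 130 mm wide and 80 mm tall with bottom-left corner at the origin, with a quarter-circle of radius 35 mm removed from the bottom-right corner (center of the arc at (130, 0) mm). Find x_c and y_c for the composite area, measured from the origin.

x_c = 59.89 mm, y_c = 42.56 mm

plate: A = 130 × 80 = 10400.00, centroid at (65.00, 40.00).
removed quarter-circle: A = −¼π·35² = -962.11, centroid at (115.15, 14.85).
ΣA = 9437.89 mm², ΣAx_c = 565217.01 mm³, ΣAy_c = 401708.33 mm³.
x_c = 565217.01/9437.89 = 59.89 mm; y_c = 401708.33/9437.89 = 42.56 mm.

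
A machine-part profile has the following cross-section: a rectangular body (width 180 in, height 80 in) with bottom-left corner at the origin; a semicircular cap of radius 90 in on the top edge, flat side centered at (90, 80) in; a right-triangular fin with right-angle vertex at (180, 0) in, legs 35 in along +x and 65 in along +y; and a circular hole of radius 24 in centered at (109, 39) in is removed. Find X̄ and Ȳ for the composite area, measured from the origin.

rectangular body: A = 180 × 80 = 14400.00, centroid at (90.00, 40.00).
semicircular top: A = ½π·90² = 12723.45, centroid at (90.00, 118.20).
triangular fin: A = ½·35·65 = 1137.50, centroid at (191.67, 21.67).
hole: A = −π·24² = -1809.56, centroid at (109.00, 39.00).
ΣA = 26451.39 in², ΣAX̄ = 2461889.60 in³, ΣAȲ = 2033949.12 in³.
X̄ = 2461889.60/26451.39 = 93.07 in; Ȳ = 2033949.12/26451.39 = 76.89 in.

X̄ = 93.07 in, Ȳ = 76.89 in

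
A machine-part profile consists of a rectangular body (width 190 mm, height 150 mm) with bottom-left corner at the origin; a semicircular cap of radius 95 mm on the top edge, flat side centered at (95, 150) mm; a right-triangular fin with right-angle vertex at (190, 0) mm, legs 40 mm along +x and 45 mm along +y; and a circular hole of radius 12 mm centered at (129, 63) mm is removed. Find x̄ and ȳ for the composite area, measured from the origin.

x̄ = 96.90 mm, ȳ = 111.78 mm

rectangular body: A = 190 × 150 = 28500.00, centroid at (95.00, 75.00).
semicircular top: A = ½π·95² = 14176.44, centroid at (95.00, 190.32).
triangular fin: A = ½·40·45 = 900.00, centroid at (203.33, 15.00).
hole: A = −π·12² = -452.39, centroid at (129.00, 63.00).
ΣA = 43124.05 mm², ΣAx̄ = 4178903.28 mm³, ΣAȳ = 4820548.33 mm³.
x̄ = 4178903.28/43124.05 = 96.90 mm; ȳ = 4820548.33/43124.05 = 111.78 mm.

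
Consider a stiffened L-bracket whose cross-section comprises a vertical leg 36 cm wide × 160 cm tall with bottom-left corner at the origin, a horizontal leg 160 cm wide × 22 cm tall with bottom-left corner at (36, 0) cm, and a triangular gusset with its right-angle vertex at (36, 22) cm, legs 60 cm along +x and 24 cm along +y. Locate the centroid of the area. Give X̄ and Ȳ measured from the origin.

vertical leg: A = 36 × 160 = 5760.00, centroid at (18.00, 80.00).
horizontal leg: A = 160 × 22 = 3520.00, centroid at (116.00, 11.00).
gusset: A = ½·60·24 = 720.00, centroid at (56.00, 30.00).
ΣA = 10000.00 cm²
ΣAX̄ = (5760.00)(18.00) + (3520.00)(116.00) + (720.00)(56.00) = 552320.00 cm³
ΣAȲ = (5760.00)(80.00) + (3520.00)(11.00) + (720.00)(30.00) = 521120.00 cm³
X̄ = 552320.00 / 10000.00 = 55.23 cm
Ȳ = 521120.00 / 10000.00 = 52.11 cm

X̄ = 55.23 cm, Ȳ = 52.11 cm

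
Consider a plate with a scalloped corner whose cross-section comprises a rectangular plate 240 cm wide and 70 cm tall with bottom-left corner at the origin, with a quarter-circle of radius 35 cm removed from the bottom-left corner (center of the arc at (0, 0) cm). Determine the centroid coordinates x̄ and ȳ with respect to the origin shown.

x̄ = 126.39 cm, ȳ = 36.22 cm

plate: A = 240 × 70 = 16800.00, centroid at (120.00, 35.00).
removed quarter-circle: A = −¼π·35² = -962.11, centroid at (14.85, 14.85).
ΣA = 15837.89 cm²
ΣAx̄ = (16800.00)(120.00) + (-962.11)(14.85) = 2001708.33 cm³
ΣAȳ = (16800.00)(35.00) + (-962.11)(14.85) = 573708.33 cm³
x̄ = 2001708.33 / 15837.89 = 126.39 cm
ȳ = 573708.33 / 15837.89 = 36.22 cm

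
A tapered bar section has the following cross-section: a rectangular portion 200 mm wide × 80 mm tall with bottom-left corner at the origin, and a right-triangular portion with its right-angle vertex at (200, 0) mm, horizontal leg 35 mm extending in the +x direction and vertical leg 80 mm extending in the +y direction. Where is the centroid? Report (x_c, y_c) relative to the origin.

x_c = 108.98 mm, y_c = 38.93 mm

rectangular portion: A = 200 × 80 = 16000.00, centroid at (100.00, 40.00).
triangular portion: A = ½·35·80 = 1400.00, centroid at (211.67, 26.67).
ΣA = 17400.00 mm², ΣAx_c = 1896333.33 mm³, ΣAy_c = 677333.33 mm³.
x_c = 1896333.33/17400.00 = 108.98 mm; y_c = 677333.33/17400.00 = 38.93 mm.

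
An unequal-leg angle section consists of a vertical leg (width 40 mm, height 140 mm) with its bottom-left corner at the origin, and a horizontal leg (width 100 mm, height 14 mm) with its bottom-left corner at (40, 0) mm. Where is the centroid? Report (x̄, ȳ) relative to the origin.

vertical leg: A = 40 × 140 = 5600.00, centroid at (20.00, 70.00).
horizontal leg: A = 100 × 14 = 1400.00, centroid at (90.00, 7.00).
ΣA = 7000.00 mm², ΣAx̄ = 238000.00 mm³, ΣAȳ = 401800.00 mm³.
x̄ = 238000.00/7000.00 = 34.00 mm; ȳ = 401800.00/7000.00 = 57.40 mm.

x̄ = 34.00 mm, ȳ = 57.40 mm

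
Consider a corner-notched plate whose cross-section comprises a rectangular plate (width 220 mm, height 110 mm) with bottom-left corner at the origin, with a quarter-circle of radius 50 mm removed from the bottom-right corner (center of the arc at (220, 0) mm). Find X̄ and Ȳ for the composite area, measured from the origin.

X̄ = 102.16 mm, Ȳ = 57.98 mm

plate: A = 220 × 110 = 24200.00, centroid at (110.00, 55.00).
removed quarter-circle: A = −¼π·50² = -1963.50, centroid at (198.78, 21.22).
ΣA = 22236.50 mm²
ΣAX̄ = (24200.00)(110.00) + (-1963.50)(198.78) = 2271697.68 mm³
ΣAȲ = (24200.00)(55.00) + (-1963.50)(21.22) = 1289333.33 mm³
X̄ = 2271697.68 / 22236.50 = 102.16 mm
Ȳ = 1289333.33 / 22236.50 = 57.98 mm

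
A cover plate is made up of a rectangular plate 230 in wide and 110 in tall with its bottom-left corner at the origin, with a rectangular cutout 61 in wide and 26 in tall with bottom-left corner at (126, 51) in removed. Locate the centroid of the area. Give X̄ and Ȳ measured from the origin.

X̄ = 112.22 in, Ȳ = 54.40 in

plate: A = 230 × 110 = 25300.00, centroid at (115.00, 55.00).
hole: A = −(61 × 26) = -1586.00, centroid at (156.50, 64.00).
ΣA = 23714.00 in², ΣAX̄ = 2661291.00 in³, ΣAȲ = 1289996.00 in³.
X̄ = 2661291.00/23714.00 = 112.22 in; Ȳ = 1289996.00/23714.00 = 54.40 in.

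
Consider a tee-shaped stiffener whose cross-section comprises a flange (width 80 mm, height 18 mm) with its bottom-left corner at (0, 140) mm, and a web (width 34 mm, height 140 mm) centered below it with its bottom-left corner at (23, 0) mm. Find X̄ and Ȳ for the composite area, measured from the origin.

Part | A | x̄ᵢ | ȳᵢ | A·x̄ᵢ | A·ȳᵢ
web | 4760.00 | 40.00 | 70.00 | 190400.00 | 333200.00
flange | 1440.00 | 40.00 | 149.00 | 57600.00 | 214560.00
Σ | 6200.00 |  |  | 248000.00 | 547760.00
X̄ = 248000.00 / 6200.00 = 40.00 mm
Ȳ = 547760.00 / 6200.00 = 88.35 mm

X̄ = 40.00 mm, Ȳ = 88.35 mm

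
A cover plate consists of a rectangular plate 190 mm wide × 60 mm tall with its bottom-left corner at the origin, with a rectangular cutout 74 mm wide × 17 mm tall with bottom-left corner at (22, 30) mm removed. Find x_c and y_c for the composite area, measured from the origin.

x_c = 99.47 mm, y_c = 28.95 mm

plate: A = 190 × 60 = 11400.00, centroid at (95.00, 30.00).
hole: A = −(74 × 17) = -1258.00, centroid at (59.00, 38.50).
ΣA = 10142.00 mm², ΣAx_c = 1008778.00 mm³, ΣAy_c = 293567.00 mm³.
x_c = 1008778.00/10142.00 = 99.47 mm; y_c = 293567.00/10142.00 = 28.95 mm.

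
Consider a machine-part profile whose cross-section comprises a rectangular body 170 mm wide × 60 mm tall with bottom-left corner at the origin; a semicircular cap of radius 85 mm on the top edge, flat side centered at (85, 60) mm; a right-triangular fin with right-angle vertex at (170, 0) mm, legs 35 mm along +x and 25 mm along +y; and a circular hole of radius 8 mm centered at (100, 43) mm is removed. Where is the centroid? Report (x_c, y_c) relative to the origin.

x_c = 86.80 mm, y_c = 63.87 mm

rectangular body: A = 170 × 60 = 10200.00, centroid at (85.00, 30.00).
semicircular top: A = ½π·85² = 11349.00, centroid at (85.00, 96.08).
triangular fin: A = ½·35·25 = 437.50, centroid at (181.67, 8.33).
hole: A = −π·8² = -201.06, centroid at (100.00, 43.00).
ΣA = 21785.44 mm²
ΣAx_c = (10200.00)(85.00) + (11349.00)(85.00) + (437.50)(181.67) + (-201.06)(100.00) = 1891038.27 mm³
ΣAy_c = (10200.00)(30.00) + (11349.00)(96.08) + (437.50)(8.33) + (-201.06)(43.00) = 1391357.04 mm³
x_c = 1891038.27 / 21785.44 = 86.80 mm
y_c = 1391357.04 / 21785.44 = 63.87 mm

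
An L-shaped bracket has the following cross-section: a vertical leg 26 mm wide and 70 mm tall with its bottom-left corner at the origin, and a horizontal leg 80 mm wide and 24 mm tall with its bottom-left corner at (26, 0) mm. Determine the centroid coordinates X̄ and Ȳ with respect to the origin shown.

Part | A | x̄ᵢ | ȳᵢ | A·x̄ᵢ | A·ȳᵢ
vertical leg | 1820.00 | 13.00 | 35.00 | 23660.00 | 63700.00
horizontal leg | 1920.00 | 66.00 | 12.00 | 126720.00 | 23040.00
Σ | 3740.00 |  |  | 150380.00 | 86740.00
X̄ = 150380.00 / 3740.00 = 40.21 mm
Ȳ = 86740.00 / 3740.00 = 23.19 mm

X̄ = 40.21 mm, Ȳ = 23.19 mm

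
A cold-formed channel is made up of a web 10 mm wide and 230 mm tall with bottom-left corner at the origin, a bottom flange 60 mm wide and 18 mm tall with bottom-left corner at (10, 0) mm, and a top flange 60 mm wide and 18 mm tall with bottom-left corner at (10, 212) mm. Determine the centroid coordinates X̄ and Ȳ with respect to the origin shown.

X̄ = 21.95 mm, Ȳ = 115.00 mm

web: A = 10 × 230 = 2300.00, centroid at (5.00, 115.00).
bottom flange: A = 60 × 18 = 1080.00, centroid at (40.00, 9.00).
top flange: A = 60 × 18 = 1080.00, centroid at (40.00, 221.00).
ΣA = 4460.00 mm²
ΣAX̄ = (2300.00)(5.00) + (1080.00)(40.00) + (1080.00)(40.00) = 97900.00 mm³
ΣAȲ = (2300.00)(115.00) + (1080.00)(9.00) + (1080.00)(221.00) = 512900.00 mm³
X̄ = 97900.00 / 4460.00 = 21.95 mm
Ȳ = 512900.00 / 4460.00 = 115.00 mm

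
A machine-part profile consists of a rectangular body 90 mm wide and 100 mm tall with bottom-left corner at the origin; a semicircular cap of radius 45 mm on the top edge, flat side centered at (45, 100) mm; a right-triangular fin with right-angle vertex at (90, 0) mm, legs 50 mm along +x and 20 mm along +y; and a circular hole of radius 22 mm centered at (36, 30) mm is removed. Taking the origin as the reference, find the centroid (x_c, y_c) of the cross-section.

rectangular body: A = 90 × 100 = 9000.00, centroid at (45.00, 50.00).
semicircular top: A = ½π·45² = 3180.86, centroid at (45.00, 119.10).
triangular fin: A = ½·50·20 = 500.00, centroid at (106.67, 6.67).
hole: A = −π·22² = -1520.53, centroid at (36.00, 30.00).
ΣA = 11160.33 mm²
ΣAx_c = (9000.00)(45.00) + (3180.86)(45.00) + (500.00)(106.67) + (-1520.53)(36.00) = 546733.04 mm³
ΣAy_c = (9000.00)(50.00) + (3180.86)(119.10) + (500.00)(6.67) + (-1520.53)(30.00) = 786553.66 mm³
x_c = 546733.04 / 11160.33 = 48.99 mm
y_c = 786553.66 / 11160.33 = 70.48 mm

x_c = 48.99 mm, y_c = 70.48 mm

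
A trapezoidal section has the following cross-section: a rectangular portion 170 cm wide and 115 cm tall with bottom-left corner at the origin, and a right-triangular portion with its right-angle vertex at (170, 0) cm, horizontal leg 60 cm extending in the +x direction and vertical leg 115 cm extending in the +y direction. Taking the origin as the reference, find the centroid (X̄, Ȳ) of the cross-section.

X̄ = 100.75 cm, Ȳ = 54.62 cm

rectangular portion: A = 170 × 115 = 19550.00, centroid at (85.00, 57.50).
triangular portion: A = ½·60·115 = 3450.00, centroid at (190.00, 38.33).
ΣA = 23000.00 cm², ΣAX̄ = 2317250.00 cm³, ΣAȲ = 1256375.00 cm³.
X̄ = 2317250.00/23000.00 = 100.75 cm; Ȳ = 1256375.00/23000.00 = 54.62 cm.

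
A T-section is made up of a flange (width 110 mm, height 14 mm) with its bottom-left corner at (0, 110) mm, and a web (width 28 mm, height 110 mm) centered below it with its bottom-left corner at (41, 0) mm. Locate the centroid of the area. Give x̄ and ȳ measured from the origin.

web: A = 28 × 110 = 3080.00, centroid at (55.00, 55.00).
flange: A = 110 × 14 = 1540.00, centroid at (55.00, 117.00).
ΣA = 4620.00 mm², ΣAx̄ = 254100.00 mm³, ΣAȳ = 349580.00 mm³.
x̄ = 254100.00/4620.00 = 55.00 mm; ȳ = 349580.00/4620.00 = 75.67 mm.

x̄ = 55.00 mm, ȳ = 75.67 mm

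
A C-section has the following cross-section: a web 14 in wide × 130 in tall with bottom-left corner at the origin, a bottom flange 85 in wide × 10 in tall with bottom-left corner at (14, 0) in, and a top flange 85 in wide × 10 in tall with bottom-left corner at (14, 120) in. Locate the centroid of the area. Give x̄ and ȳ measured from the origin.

web: A = 14 × 130 = 1820.00, centroid at (7.00, 65.00).
bottom flange: A = 85 × 10 = 850.00, centroid at (56.50, 5.00).
top flange: A = 85 × 10 = 850.00, centroid at (56.50, 125.00).
ΣA = 3520.00 in²
ΣAx̄ = (1820.00)(7.00) + (850.00)(56.50) + (850.00)(56.50) = 108790.00 in³
ΣAȳ = (1820.00)(65.00) + (850.00)(5.00) + (850.00)(125.00) = 228800.00 in³
x̄ = 108790.00 / 3520.00 = 30.91 in
ȳ = 228800.00 / 3520.00 = 65.00 in

x̄ = 30.91 in, ȳ = 65.00 in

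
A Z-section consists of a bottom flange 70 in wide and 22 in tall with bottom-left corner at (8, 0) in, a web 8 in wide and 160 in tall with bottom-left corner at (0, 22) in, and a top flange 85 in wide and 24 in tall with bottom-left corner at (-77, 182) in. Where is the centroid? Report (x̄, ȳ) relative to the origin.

x̄ = 0.20 in, ȳ = 111.78 in

bottom flange: A = 70 × 22 = 1540.00, centroid at (43.00, 11.00).
web: A = 8 × 160 = 1280.00, centroid at (4.00, 102.00).
top flange: A = 85 × 24 = 2040.00, centroid at (-34.50, 194.00).
ΣA = 4860.00 in²
ΣAx̄ = (1540.00)(43.00) + (1280.00)(4.00) + (2040.00)(-34.50) = 960.00 in³
ΣAȳ = (1540.00)(11.00) + (1280.00)(102.00) + (2040.00)(194.00) = 543260.00 in³
x̄ = 960.00 / 4860.00 = 0.20 in
ȳ = 543260.00 / 4860.00 = 111.78 in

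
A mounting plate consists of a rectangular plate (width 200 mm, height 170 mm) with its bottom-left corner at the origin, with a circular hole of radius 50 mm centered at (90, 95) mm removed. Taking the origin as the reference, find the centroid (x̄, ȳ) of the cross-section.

Part | A | x̄ᵢ | ȳᵢ | A·x̄ᵢ | A·ȳᵢ
plate | 34000.00 | 100.00 | 85.00 | 3400000.00 | 2890000.00
hole | -7853.98 | 90.00 | 95.00 | -706858.35 | -746128.26
Σ | 26146.02 |  |  | 2693141.65 | 2143871.74
x̄ = 2693141.65 / 26146.02 = 103.00 mm
ȳ = 2143871.74 / 26146.02 = 82.00 mm

x̄ = 103.00 mm, ȳ = 82.00 mm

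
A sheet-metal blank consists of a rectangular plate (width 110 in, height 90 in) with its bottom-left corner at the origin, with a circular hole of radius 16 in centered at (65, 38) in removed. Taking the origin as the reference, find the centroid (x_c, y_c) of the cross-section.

x_c = 54.12 in, y_c = 45.62 in

plate: A = 110 × 90 = 9900.00, centroid at (55.00, 45.00).
hole: A = −π·16² = -804.25, centroid at (65.00, 38.00).
ΣA = 9095.75 in², ΣAx_c = 492223.90 in³, ΣAy_c = 414938.59 in³.
x_c = 492223.90/9095.75 = 54.12 in; y_c = 414938.59/9095.75 = 45.62 in.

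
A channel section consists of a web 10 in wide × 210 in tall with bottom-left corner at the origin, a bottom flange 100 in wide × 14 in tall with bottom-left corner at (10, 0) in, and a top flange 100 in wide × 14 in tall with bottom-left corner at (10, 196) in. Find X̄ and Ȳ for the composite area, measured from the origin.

X̄ = 36.43 in, Ȳ = 105.00 in

web: A = 10 × 210 = 2100.00, centroid at (5.00, 105.00).
bottom flange: A = 100 × 14 = 1400.00, centroid at (60.00, 7.00).
top flange: A = 100 × 14 = 1400.00, centroid at (60.00, 203.00).
ΣA = 4900.00 in²
ΣAX̄ = (2100.00)(5.00) + (1400.00)(60.00) + (1400.00)(60.00) = 178500.00 in³
ΣAȲ = (2100.00)(105.00) + (1400.00)(7.00) + (1400.00)(203.00) = 514500.00 in³
X̄ = 178500.00 / 4900.00 = 36.43 in
Ȳ = 514500.00 / 4900.00 = 105.00 in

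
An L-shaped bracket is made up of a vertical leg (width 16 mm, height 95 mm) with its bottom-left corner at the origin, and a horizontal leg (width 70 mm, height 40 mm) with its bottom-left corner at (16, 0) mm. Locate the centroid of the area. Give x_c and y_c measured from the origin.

x_c = 35.87 mm, y_c = 29.68 mm

vertical leg: A = 16 × 95 = 1520.00, centroid at (8.00, 47.50).
horizontal leg: A = 70 × 40 = 2800.00, centroid at (51.00, 20.00).
ΣA = 4320.00 mm², ΣAx_c = 154960.00 mm³, ΣAy_c = 128200.00 mm³.
x_c = 154960.00/4320.00 = 35.87 mm; y_c = 128200.00/4320.00 = 29.68 mm.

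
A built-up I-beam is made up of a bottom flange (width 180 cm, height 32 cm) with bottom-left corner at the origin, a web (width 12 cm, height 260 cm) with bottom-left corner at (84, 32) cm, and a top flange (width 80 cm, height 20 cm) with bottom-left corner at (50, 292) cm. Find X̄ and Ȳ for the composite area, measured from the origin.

Part | A | x̄ᵢ | ȳᵢ | A·x̄ᵢ | A·ȳᵢ
bottom flange | 5760.00 | 90.00 | 16.00 | 518400.00 | 92160.00
web | 3120.00 | 90.00 | 162.00 | 280800.00 | 505440.00
top flange | 1600.00 | 90.00 | 302.00 | 144000.00 | 483200.00
Σ | 10480.00 |  |  | 943200.00 | 1080800.00
X̄ = 943200.00 / 10480.00 = 90.00 cm
Ȳ = 1080800.00 / 10480.00 = 103.13 cm

X̄ = 90.00 cm, Ȳ = 103.13 cm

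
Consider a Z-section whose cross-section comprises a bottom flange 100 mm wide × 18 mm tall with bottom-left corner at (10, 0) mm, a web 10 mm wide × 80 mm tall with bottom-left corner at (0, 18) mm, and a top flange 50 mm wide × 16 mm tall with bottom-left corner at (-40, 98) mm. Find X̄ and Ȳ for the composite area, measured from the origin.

X̄ = 29.41 mm, Ȳ = 43.35 mm

bottom flange: A = 100 × 18 = 1800.00, centroid at (60.00, 9.00).
web: A = 10 × 80 = 800.00, centroid at (5.00, 58.00).
top flange: A = 50 × 16 = 800.00, centroid at (-15.00, 106.00).
ΣA = 3400.00 mm²
ΣAX̄ = (1800.00)(60.00) + (800.00)(5.00) + (800.00)(-15.00) = 100000.00 mm³
ΣAȲ = (1800.00)(9.00) + (800.00)(58.00) + (800.00)(106.00) = 147400.00 mm³
X̄ = 100000.00 / 3400.00 = 29.41 mm
Ȳ = 147400.00 / 3400.00 = 43.35 mm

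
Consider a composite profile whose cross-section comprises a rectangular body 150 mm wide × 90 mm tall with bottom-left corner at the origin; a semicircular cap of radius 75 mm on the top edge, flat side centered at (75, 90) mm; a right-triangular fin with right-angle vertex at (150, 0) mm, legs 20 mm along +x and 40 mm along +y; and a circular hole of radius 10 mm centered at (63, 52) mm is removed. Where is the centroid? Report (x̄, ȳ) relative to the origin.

x̄ = 76.63 mm, ȳ = 74.61 mm

Part | A | x̄ᵢ | ȳᵢ | A·x̄ᵢ | A·ȳᵢ
rectangular body | 13500.00 | 75.00 | 45.00 | 1012500.00 | 607500.00
semicircular top | 8835.73 | 75.00 | 121.83 | 662679.70 | 1076465.64
triangular fin | 400.00 | 156.67 | 13.33 | 62666.67 | 5333.33
hole | -314.16 | 63.00 | 52.00 | -19792.03 | -16336.28
Σ | 22421.57 |  |  | 1718054.33 | 1672962.69
x̄ = 1718054.33 / 22421.57 = 76.63 mm
ȳ = 1672962.69 / 22421.57 = 74.61 mm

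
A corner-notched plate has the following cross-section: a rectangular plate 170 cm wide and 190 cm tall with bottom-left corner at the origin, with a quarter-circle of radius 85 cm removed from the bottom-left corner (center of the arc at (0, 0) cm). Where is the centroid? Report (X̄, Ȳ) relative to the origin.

Part | A | x̄ᵢ | ȳᵢ | A·x̄ᵢ | A·ȳᵢ
plate | 32300.00 | 85.00 | 95.00 | 2745500.00 | 3068500.00
removed quarter-circle | -5674.50 | 36.08 | 36.08 | -204708.33 | -204708.33
Σ | 26625.50 |  |  | 2540791.67 | 2863791.67
X̄ = 2540791.67 / 26625.50 = 95.43 cm
Ȳ = 2863791.67 / 26625.50 = 107.56 cm

X̄ = 95.43 cm, Ȳ = 107.56 cm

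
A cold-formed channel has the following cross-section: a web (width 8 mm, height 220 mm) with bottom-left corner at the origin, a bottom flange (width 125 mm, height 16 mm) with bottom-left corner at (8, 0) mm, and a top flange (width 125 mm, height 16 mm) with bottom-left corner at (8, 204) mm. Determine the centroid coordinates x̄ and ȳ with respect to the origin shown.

web: A = 8 × 220 = 1760.00, centroid at (4.00, 110.00).
bottom flange: A = 125 × 16 = 2000.00, centroid at (70.50, 8.00).
top flange: A = 125 × 16 = 2000.00, centroid at (70.50, 212.00).
ΣA = 5760.00 mm²
ΣAx̄ = (1760.00)(4.00) + (2000.00)(70.50) + (2000.00)(70.50) = 289040.00 mm³
ΣAȳ = (1760.00)(110.00) + (2000.00)(8.00) + (2000.00)(212.00) = 633600.00 mm³
x̄ = 289040.00 / 5760.00 = 50.18 mm
ȳ = 633600.00 / 5760.00 = 110.00 mm

x̄ = 50.18 mm, ȳ = 110.00 mm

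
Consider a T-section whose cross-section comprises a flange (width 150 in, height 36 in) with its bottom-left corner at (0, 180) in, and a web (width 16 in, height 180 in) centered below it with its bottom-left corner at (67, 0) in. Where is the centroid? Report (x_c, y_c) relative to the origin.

web: A = 16 × 180 = 2880.00, centroid at (75.00, 90.00).
flange: A = 150 × 36 = 5400.00, centroid at (75.00, 198.00).
ΣA = 8280.00 in², ΣAx_c = 621000.00 in³, ΣAy_c = 1328400.00 in³.
x_c = 621000.00/8280.00 = 75.00 in; y_c = 1328400.00/8280.00 = 160.43 in.

x_c = 75.00 in, y_c = 160.43 in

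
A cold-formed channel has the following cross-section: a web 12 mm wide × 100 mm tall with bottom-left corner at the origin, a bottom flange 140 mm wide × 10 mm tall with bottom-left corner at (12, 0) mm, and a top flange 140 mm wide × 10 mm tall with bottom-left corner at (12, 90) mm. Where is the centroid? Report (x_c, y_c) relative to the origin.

x_c = 59.20 mm, y_c = 50.00 mm

web: A = 12 × 100 = 1200.00, centroid at (6.00, 50.00).
bottom flange: A = 140 × 10 = 1400.00, centroid at (82.00, 5.00).
top flange: A = 140 × 10 = 1400.00, centroid at (82.00, 95.00).
ΣA = 4000.00 mm²
ΣAx_c = (1200.00)(6.00) + (1400.00)(82.00) + (1400.00)(82.00) = 236800.00 mm³
ΣAy_c = (1200.00)(50.00) + (1400.00)(5.00) + (1400.00)(95.00) = 200000.00 mm³
x_c = 236800.00 / 4000.00 = 59.20 mm
y_c = 200000.00 / 4000.00 = 50.00 mm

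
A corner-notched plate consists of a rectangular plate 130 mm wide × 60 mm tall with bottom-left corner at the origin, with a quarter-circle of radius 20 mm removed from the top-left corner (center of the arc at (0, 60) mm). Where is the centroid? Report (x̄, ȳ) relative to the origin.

x̄ = 67.37 mm, ȳ = 29.10 mm

Part | A | x̄ᵢ | ȳᵢ | A·x̄ᵢ | A·ȳᵢ
plate | 7800.00 | 65.00 | 30.00 | 507000.00 | 234000.00
removed quarter-circle | -314.16 | 8.49 | 51.51 | -2666.67 | -16182.89
Σ | 7485.84 |  |  | 504333.33 | 217817.11
x̄ = 504333.33 / 7485.84 = 67.37 mm
ȳ = 217817.11 / 7485.84 = 29.10 mm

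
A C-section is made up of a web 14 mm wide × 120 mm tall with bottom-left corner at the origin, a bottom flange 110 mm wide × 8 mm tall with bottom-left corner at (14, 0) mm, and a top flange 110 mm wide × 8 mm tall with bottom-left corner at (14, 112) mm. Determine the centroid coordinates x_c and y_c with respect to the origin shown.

x_c = 38.72 mm, y_c = 60.00 mm

web: A = 14 × 120 = 1680.00, centroid at (7.00, 60.00).
bottom flange: A = 110 × 8 = 880.00, centroid at (69.00, 4.00).
top flange: A = 110 × 8 = 880.00, centroid at (69.00, 116.00).
ΣA = 3440.00 mm²
ΣAx_c = (1680.00)(7.00) + (880.00)(69.00) + (880.00)(69.00) = 133200.00 mm³
ΣAy_c = (1680.00)(60.00) + (880.00)(4.00) + (880.00)(116.00) = 206400.00 mm³
x_c = 133200.00 / 3440.00 = 38.72 mm
y_c = 206400.00 / 3440.00 = 60.00 mm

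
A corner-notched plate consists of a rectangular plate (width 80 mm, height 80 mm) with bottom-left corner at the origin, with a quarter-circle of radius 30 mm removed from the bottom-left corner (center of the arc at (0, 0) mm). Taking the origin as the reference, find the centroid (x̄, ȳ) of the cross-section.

plate: A = 80 × 80 = 6400.00, centroid at (40.00, 40.00).
removed quarter-circle: A = −¼π·30² = -706.86, centroid at (12.73, 12.73).
ΣA = 5693.14 mm², ΣAx̄ = 247000.00 mm³, ΣAȳ = 247000.00 mm³.
x̄ = 247000.00/5693.14 = 43.39 mm; ȳ = 247000.00/5693.14 = 43.39 mm.

x̄ = 43.39 mm, ȳ = 43.39 mm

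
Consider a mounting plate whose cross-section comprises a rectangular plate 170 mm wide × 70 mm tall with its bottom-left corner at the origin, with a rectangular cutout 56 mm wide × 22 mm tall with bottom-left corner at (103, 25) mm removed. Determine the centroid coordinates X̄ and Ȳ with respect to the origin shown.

X̄ = 79.69 mm, Ȳ = 34.88 mm

plate: A = 170 × 70 = 11900.00, centroid at (85.00, 35.00).
hole: A = −(56 × 22) = -1232.00, centroid at (131.00, 36.00).
ΣA = 10668.00 mm²
ΣAX̄ = (11900.00)(85.00) + (-1232.00)(131.00) = 850108.00 mm³
ΣAȲ = (11900.00)(35.00) + (-1232.00)(36.00) = 372148.00 mm³
X̄ = 850108.00 / 10668.00 = 79.69 mm
Ȳ = 372148.00 / 10668.00 = 34.88 mm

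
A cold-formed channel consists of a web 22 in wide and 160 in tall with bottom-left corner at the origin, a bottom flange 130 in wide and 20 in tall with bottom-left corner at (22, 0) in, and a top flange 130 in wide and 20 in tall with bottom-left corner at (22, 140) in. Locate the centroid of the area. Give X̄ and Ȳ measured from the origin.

X̄ = 56.32 in, Ȳ = 80.00 in

web: A = 22 × 160 = 3520.00, centroid at (11.00, 80.00).
bottom flange: A = 130 × 20 = 2600.00, centroid at (87.00, 10.00).
top flange: A = 130 × 20 = 2600.00, centroid at (87.00, 150.00).
ΣA = 8720.00 in²
ΣAX̄ = (3520.00)(11.00) + (2600.00)(87.00) + (2600.00)(87.00) = 491120.00 in³
ΣAȲ = (3520.00)(80.00) + (2600.00)(10.00) + (2600.00)(150.00) = 697600.00 in³
X̄ = 491120.00 / 8720.00 = 56.32 in
Ȳ = 697600.00 / 8720.00 = 80.00 in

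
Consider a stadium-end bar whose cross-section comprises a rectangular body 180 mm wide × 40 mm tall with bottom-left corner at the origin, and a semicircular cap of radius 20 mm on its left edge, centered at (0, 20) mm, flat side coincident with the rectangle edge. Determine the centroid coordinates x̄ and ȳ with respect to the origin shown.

x̄ = 82.10 mm, ȳ = 20.00 mm

rectangular body: A = 180 × 40 = 7200.00, centroid at (90.00, 20.00).
semicircular end: A = ½π·20² = 628.32, centroid at (-8.49, 20.00).
ΣA = 7828.32 mm²
ΣAx̄ = (7200.00)(90.00) + (628.32)(-8.49) = 642666.67 mm³
ΣAȳ = (7200.00)(20.00) + (628.32)(20.00) = 156566.37 mm³
x̄ = 642666.67 / 7828.32 = 82.10 mm
ȳ = 156566.37 / 7828.32 = 20.00 mm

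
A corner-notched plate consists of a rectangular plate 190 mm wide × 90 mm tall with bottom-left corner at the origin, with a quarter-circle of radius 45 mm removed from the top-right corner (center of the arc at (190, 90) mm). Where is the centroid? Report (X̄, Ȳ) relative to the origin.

Part | A | x̄ᵢ | ȳᵢ | A·x̄ᵢ | A·ȳᵢ
plate | 17100.00 | 95.00 | 45.00 | 1624500.00 | 769500.00
removed quarter-circle | -1590.43 | 170.90 | 70.90 | -271806.94 | -112763.82
Σ | 15509.57 |  |  | 1352693.06 | 656736.18
X̄ = 1352693.06 / 15509.57 = 87.22 mm
Ȳ = 656736.18 / 15509.57 = 42.34 mm

X̄ = 87.22 mm, Ȳ = 42.34 mm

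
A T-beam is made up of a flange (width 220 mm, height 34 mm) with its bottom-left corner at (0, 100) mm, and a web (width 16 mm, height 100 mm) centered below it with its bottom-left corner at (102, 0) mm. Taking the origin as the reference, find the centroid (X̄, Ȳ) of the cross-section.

X̄ = 110.00 mm, Ȳ = 105.19 mm

Part | A | x̄ᵢ | ȳᵢ | A·x̄ᵢ | A·ȳᵢ
web | 1600.00 | 110.00 | 50.00 | 176000.00 | 80000.00
flange | 7480.00 | 110.00 | 117.00 | 822800.00 | 875160.00
Σ | 9080.00 |  |  | 998800.00 | 955160.00
X̄ = 998800.00 / 9080.00 = 110.00 mm
Ȳ = 955160.00 / 9080.00 = 105.19 mm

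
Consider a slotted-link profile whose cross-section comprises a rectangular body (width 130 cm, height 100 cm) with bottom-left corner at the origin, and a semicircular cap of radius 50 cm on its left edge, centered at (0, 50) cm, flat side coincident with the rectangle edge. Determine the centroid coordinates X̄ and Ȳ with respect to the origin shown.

X̄ = 45.00 cm, Ȳ = 50.00 cm

rectangular body: A = 130 × 100 = 13000.00, centroid at (65.00, 50.00).
semicircular end: A = ½π·50² = 3926.99, centroid at (-21.22, 50.00).
ΣA = 16926.99 cm²
ΣAX̄ = (13000.00)(65.00) + (3926.99)(-21.22) = 761666.67 cm³
ΣAȲ = (13000.00)(50.00) + (3926.99)(50.00) = 846349.54 cm³
X̄ = 761666.67 / 16926.99 = 45.00 cm
Ȳ = 846349.54 / 16926.99 = 50.00 cm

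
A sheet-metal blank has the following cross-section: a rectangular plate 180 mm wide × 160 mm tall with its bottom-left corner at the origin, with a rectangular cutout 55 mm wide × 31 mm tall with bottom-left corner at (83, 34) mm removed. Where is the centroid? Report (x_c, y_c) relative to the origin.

x_c = 88.71 mm, y_c = 81.92 mm

plate: A = 180 × 160 = 28800.00, centroid at (90.00, 80.00).
hole: A = −(55 × 31) = -1705.00, centroid at (110.50, 49.50).
ΣA = 27095.00 mm²
ΣAx_c = (28800.00)(90.00) + (-1705.00)(110.50) = 2403597.50 mm³
ΣAy_c = (28800.00)(80.00) + (-1705.00)(49.50) = 2219602.50 mm³
x_c = 2403597.50 / 27095.00 = 88.71 mm
y_c = 2219602.50 / 27095.00 = 81.92 mm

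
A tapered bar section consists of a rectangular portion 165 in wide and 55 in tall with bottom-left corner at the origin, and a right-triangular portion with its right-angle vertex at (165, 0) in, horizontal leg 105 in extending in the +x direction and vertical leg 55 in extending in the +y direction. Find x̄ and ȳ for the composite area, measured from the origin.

rectangular portion: A = 165 × 55 = 9075.00, centroid at (82.50, 27.50).
triangular portion: A = ½·105·55 = 2887.50, centroid at (200.00, 18.33).
ΣA = 11962.50 in², ΣAx̄ = 1326187.50 in³, ΣAȳ = 302500.00 in³.
x̄ = 1326187.50/11962.50 = 110.86 in; ȳ = 302500.00/11962.50 = 25.29 in.

x̄ = 110.86 in, ȳ = 25.29 in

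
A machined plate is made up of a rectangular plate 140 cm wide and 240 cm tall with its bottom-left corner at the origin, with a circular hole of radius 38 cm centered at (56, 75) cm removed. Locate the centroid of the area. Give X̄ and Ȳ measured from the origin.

X̄ = 72.19 cm, Ȳ = 127.02 cm

plate: A = 140 × 240 = 33600.00, centroid at (70.00, 120.00).
hole: A = −π·38² = -4536.46, centroid at (56.00, 75.00).
ΣA = 29063.54 cm², ΣAX̄ = 2097958.25 cm³, ΣAȲ = 3691765.52 cm³.
X̄ = 2097958.25/29063.54 = 72.19 cm; Ȳ = 3691765.52/29063.54 = 127.02 cm.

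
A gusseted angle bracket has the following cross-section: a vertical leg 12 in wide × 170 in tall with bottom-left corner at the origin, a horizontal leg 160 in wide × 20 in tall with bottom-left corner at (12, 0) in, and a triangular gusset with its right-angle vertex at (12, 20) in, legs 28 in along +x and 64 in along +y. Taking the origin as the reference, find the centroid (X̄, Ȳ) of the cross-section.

Part | A | x̄ᵢ | ȳᵢ | A·x̄ᵢ | A·ȳᵢ
vertical leg | 2040.00 | 6.00 | 85.00 | 12240.00 | 173400.00
horizontal leg | 3200.00 | 92.00 | 10.00 | 294400.00 | 32000.00
gusset | 896.00 | 21.33 | 41.33 | 19114.67 | 37034.67
Σ | 6136.00 |  |  | 325754.67 | 242434.67
X̄ = 325754.67 / 6136.00 = 53.09 in
Ȳ = 242434.67 / 6136.00 = 39.51 in

X̄ = 53.09 in, Ȳ = 39.51 in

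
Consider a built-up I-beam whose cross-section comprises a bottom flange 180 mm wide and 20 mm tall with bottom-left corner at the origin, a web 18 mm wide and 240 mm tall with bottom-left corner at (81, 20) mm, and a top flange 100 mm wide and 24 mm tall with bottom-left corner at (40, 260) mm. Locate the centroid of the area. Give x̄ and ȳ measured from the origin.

Part | A | x̄ᵢ | ȳᵢ | A·x̄ᵢ | A·ȳᵢ
bottom flange | 3600.00 | 90.00 | 10.00 | 324000.00 | 36000.00
web | 4320.00 | 90.00 | 140.00 | 388800.00 | 604800.00
top flange | 2400.00 | 90.00 | 272.00 | 216000.00 | 652800.00
Σ | 10320.00 |  |  | 928800.00 | 1293600.00
x̄ = 928800.00 / 10320.00 = 90.00 mm
ȳ = 1293600.00 / 10320.00 = 125.35 mm

x̄ = 90.00 mm, ȳ = 125.35 mm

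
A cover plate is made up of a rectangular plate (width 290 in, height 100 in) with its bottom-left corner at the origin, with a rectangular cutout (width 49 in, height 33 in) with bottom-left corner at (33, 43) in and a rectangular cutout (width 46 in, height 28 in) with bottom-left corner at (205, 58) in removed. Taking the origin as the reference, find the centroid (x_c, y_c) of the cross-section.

x_c = 146.33 in, y_c = 48.33 in

plate: A = 290 × 100 = 29000.00, centroid at (145.00, 50.00).
hole 1: A = −(49 × 33) = -1617.00, centroid at (57.50, 59.50).
hole 2: A = −(46 × 28) = -1288.00, centroid at (228.00, 72.00).
ΣA = 26095.00 in², ΣAx_c = 3818358.50 in³, ΣAy_c = 1261052.50 in³.
x_c = 3818358.50/26095.00 = 146.33 in; y_c = 1261052.50/26095.00 = 48.33 in.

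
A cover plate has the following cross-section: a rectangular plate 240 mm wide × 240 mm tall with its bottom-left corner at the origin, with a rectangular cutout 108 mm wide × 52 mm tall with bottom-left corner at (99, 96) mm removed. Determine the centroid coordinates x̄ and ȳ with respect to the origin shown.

x̄ = 116.43 mm, ȳ = 119.78 mm

plate: A = 240 × 240 = 57600.00, centroid at (120.00, 120.00).
hole: A = −(108 × 52) = -5616.00, centroid at (153.00, 122.00).
ΣA = 51984.00 mm², ΣAx̄ = 6052752.00 mm³, ΣAȳ = 6226848.00 mm³.
x̄ = 6052752.00/51984.00 = 116.43 mm; ȳ = 6226848.00/51984.00 = 119.78 mm.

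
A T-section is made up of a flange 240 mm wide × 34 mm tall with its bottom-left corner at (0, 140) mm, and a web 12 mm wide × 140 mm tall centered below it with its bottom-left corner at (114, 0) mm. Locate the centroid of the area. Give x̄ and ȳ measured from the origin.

Part | A | x̄ᵢ | ȳᵢ | A·x̄ᵢ | A·ȳᵢ
web | 1680.00 | 120.00 | 70.00 | 201600.00 | 117600.00
flange | 8160.00 | 120.00 | 157.00 | 979200.00 | 1281120.00
Σ | 9840.00 |  |  | 1180800.00 | 1398720.00
x̄ = 1180800.00 / 9840.00 = 120.00 mm
ȳ = 1398720.00 / 9840.00 = 142.15 mm

x̄ = 120.00 mm, ȳ = 142.15 mm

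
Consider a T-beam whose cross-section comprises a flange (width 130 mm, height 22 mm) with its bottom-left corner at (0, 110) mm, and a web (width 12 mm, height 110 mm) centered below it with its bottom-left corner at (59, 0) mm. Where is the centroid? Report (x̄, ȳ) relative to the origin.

x̄ = 65.00 mm, ȳ = 100.16 mm

web: A = 12 × 110 = 1320.00, centroid at (65.00, 55.00).
flange: A = 130 × 22 = 2860.00, centroid at (65.00, 121.00).
ΣA = 4180.00 mm², ΣAx̄ = 271700.00 mm³, ΣAȳ = 418660.00 mm³.
x̄ = 271700.00/4180.00 = 65.00 mm; ȳ = 418660.00/4180.00 = 100.16 mm.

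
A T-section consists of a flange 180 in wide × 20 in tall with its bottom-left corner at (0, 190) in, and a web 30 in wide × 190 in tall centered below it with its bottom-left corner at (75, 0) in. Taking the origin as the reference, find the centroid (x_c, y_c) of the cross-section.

x_c = 90.00 in, y_c = 135.65 in

web: A = 30 × 190 = 5700.00, centroid at (90.00, 95.00).
flange: A = 180 × 20 = 3600.00, centroid at (90.00, 200.00).
ΣA = 9300.00 in²
ΣAx_c = (5700.00)(90.00) + (3600.00)(90.00) = 837000.00 in³
ΣAy_c = (5700.00)(95.00) + (3600.00)(200.00) = 1261500.00 in³
x_c = 837000.00 / 9300.00 = 90.00 in
y_c = 1261500.00 / 9300.00 = 135.65 in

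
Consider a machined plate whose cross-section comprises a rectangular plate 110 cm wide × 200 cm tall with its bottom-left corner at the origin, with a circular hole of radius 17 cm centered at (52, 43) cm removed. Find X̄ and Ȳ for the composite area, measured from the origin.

plate: A = 110 × 200 = 22000.00, centroid at (55.00, 100.00).
hole: A = −π·17² = -907.92, centroid at (52.00, 43.00).
ΣA = 21092.08 cm²
ΣAX̄ = (22000.00)(55.00) + (-907.92)(52.00) = 1162788.15 cm³
ΣAȲ = (22000.00)(100.00) + (-907.92)(43.00) = 2160959.43 cm³
X̄ = 1162788.15 / 21092.08 = 55.13 cm
Ȳ = 2160959.43 / 21092.08 = 102.45 cm

X̄ = 55.13 cm, Ȳ = 102.45 cm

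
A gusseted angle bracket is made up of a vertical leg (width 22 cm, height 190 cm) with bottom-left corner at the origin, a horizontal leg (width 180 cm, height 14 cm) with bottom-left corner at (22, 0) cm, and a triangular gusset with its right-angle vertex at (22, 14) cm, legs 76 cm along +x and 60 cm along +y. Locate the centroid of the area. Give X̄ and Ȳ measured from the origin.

vertical leg: A = 22 × 190 = 4180.00, centroid at (11.00, 95.00).
horizontal leg: A = 180 × 14 = 2520.00, centroid at (112.00, 7.00).
gusset: A = ½·76·60 = 2280.00, centroid at (47.33, 34.00).
ΣA = 8980.00 cm², ΣAX̄ = 436140.00 cm³, ΣAȲ = 492260.00 cm³.
X̄ = 436140.00/8980.00 = 48.57 cm; Ȳ = 492260.00/8980.00 = 54.82 cm.

X̄ = 48.57 cm, Ȳ = 54.82 cm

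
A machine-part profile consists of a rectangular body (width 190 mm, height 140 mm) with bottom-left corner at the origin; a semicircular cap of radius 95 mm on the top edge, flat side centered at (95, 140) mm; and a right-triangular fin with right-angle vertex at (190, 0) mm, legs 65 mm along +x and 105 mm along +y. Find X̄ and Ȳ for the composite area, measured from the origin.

rectangular body: A = 190 × 140 = 26600.00, centroid at (95.00, 70.00).
semicircular top: A = ½π·95² = 14176.44, centroid at (95.00, 180.32).
triangular fin: A = ½·65·105 = 3412.50, centroid at (211.67, 35.00).
ΣA = 44188.94 mm²
ΣAX̄ = (26600.00)(95.00) + (14176.44)(95.00) + (3412.50)(211.67) = 4596074.00 mm³
ΣAȲ = (26600.00)(70.00) + (14176.44)(180.32) + (3412.50)(35.00) = 4537721.99 mm³
X̄ = 4596074.00 / 44188.94 = 104.01 mm
Ȳ = 4537721.99 / 44188.94 = 102.69 mm

X̄ = 104.01 mm, Ȳ = 102.69 mm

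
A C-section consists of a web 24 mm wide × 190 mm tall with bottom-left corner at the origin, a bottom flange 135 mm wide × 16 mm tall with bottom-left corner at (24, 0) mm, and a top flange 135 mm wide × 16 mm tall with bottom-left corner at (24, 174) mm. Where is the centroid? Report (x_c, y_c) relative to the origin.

x_c = 50.68 mm, y_c = 95.00 mm

web: A = 24 × 190 = 4560.00, centroid at (12.00, 95.00).
bottom flange: A = 135 × 16 = 2160.00, centroid at (91.50, 8.00).
top flange: A = 135 × 16 = 2160.00, centroid at (91.50, 182.00).
ΣA = 8880.00 mm²
ΣAx_c = (4560.00)(12.00) + (2160.00)(91.50) + (2160.00)(91.50) = 450000.00 mm³
ΣAy_c = (4560.00)(95.00) + (2160.00)(8.00) + (2160.00)(182.00) = 843600.00 mm³
x_c = 450000.00 / 8880.00 = 50.68 mm
y_c = 843600.00 / 8880.00 = 95.00 mm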